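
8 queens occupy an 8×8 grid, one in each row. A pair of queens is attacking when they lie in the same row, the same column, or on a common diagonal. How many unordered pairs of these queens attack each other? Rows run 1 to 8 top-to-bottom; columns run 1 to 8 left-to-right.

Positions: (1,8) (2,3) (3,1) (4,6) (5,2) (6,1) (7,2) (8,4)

5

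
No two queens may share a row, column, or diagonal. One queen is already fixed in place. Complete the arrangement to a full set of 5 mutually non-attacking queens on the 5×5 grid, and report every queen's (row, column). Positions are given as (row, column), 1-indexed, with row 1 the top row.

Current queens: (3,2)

(1,3) (2,5) (3,2) (4,4) (5,1)

Row 1: attacked by (3,2)→{2,4}. Safe: 1, 3, 5. Place at column 3.
Row 2: attacked by (1,3)→{2,3,4}; (3,2)→{1,2,3}. Safe: 5. Place at column 5.
Row 4: attacked by (1,3)→{3}; (2,5)→{3,5}; (3,2)→{1,2,3}. Safe: 4. Place at column 4.
Row 5: attacked by (1,3)→{3}; (2,5)→{2,5}; (3,2)→{2,4}; (4,4)→{3,4,5}. Safe: 1. Place at column 1.
Columns [3, 5, 2, 4, 1], r−c [-2, -3, 1, 0, 4], r+c [4, 7, 5, 8, 6] are all distinct, so no two queens attack.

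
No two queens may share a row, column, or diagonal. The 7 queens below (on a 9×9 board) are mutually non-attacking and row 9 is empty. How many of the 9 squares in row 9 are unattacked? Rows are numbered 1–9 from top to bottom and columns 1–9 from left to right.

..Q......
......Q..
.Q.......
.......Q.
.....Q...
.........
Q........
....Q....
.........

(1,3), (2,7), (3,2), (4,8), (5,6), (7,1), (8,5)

(1,3) attacks row 9 at column 3.
(2,7) attacks row 9 at column 7.
(3,2) attacks row 9 at column 2 and diagonals 8.
(4,8) attacks row 9 at column 8 and diagonals 3.
(5,6) attacks row 9 at column 6 and diagonals 2.
(7,1) attacks row 9 at column 1 and diagonals 3.
(8,5) attacks row 9 at column 5 and diagonals 4, 6.
Attacked columns: {1, 2, 3, 4, 5, 6, 7, 8}. Safe: {9}.

1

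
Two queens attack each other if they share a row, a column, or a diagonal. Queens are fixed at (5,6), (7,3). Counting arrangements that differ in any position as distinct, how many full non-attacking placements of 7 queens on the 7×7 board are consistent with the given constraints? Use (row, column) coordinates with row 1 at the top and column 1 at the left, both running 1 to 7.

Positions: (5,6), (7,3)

Branch on row 1: col 1 → 0; col 4 → 1; col 5 → 1; col 7 → 0.
Sum: 0 + 1 + 1 + 0 = 2.

2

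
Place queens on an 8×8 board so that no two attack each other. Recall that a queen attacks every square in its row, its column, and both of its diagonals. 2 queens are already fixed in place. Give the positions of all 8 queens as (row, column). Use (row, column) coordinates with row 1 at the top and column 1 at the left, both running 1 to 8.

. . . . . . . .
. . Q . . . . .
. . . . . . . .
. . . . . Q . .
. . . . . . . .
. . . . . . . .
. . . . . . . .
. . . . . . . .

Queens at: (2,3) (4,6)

(1,8) (2,3) (3,1) (4,6) (5,2) (6,5) (7,7) (8,4)

Row 1: attacked by (2,3)→{2,3,4}; (4,6)→{3,6}. Safe: 1, 5, 7, 8. Place at column 8.
Row 3: attacked by (1,8)→{6,8}; (2,3)→{2,3,4}; (4,6)→{5,6,7}. Safe: 1. Place at column 1.
Row 5: attacked by (1,8)→{4,8}; (2,3)→{3,6}; (3,1)→{1,3}; (4,6)→{5,6,7}. Safe: 2. Place at column 2.
Row 6: attacked by (1,8)→{3,8}; (2,3)→{3,7}; (3,1)→{1,4}; (4,6)→{4,6,8}; (5,2)→{1,2,3}. Safe: 5. Place at column 5.
Row 7: attacked by (1,8)→{2,8}; (2,3)→{3,8}; (3,1)→{1,5}; (4,6)→{3,6}; (5,2)→{2,4}; (6,5)→{4,5,6}. Safe: 7. Place at column 7.
Row 8: attacked by (1,8)→{1,8}; (2,3)→{3}; (3,1)→{1,6}; (4,6)→{2,6}; (5,2)→{2,5}; (6,5)→{3,5,7}; (7,7)→{6,7,8}. Safe: 4. Place at column 4.
Columns [8, 3, 1, 6, 2, 5, 7, 4], r−c [-7, -1, 2, -2, 3, 1, 0, 4], r+c [9, 5, 4, 10, 7, 11, 14, 12] are all distinct, so no two queens attack.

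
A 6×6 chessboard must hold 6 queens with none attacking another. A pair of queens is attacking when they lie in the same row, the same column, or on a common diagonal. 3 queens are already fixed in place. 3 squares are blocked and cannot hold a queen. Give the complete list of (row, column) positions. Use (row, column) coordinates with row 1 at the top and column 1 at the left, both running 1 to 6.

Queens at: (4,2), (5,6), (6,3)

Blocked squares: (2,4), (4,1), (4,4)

(1,4) (2,1) (3,5) (4,2) (5,6) (6,3)

Row 1: attacked by (4,2)→{2,5}; (5,6)→{2,6}; (6,3)→{3}. Safe: 1, 4. Place at column 4.
Row 2: attacked by (1,4)→{3,4,5}; (4,2)→{2,4}; (5,6)→{3,6}; (6,3)→{3}. Blocked: 4. Safe: 1. Place at column 1.
Row 3: attacked by (1,4)→{2,4,6}; (2,1)→{1,2}; (4,2)→{1,2,3}; (5,6)→{4,6}; (6,3)→{3,6}. Safe: 5. Place at column 5.
Columns [4, 1, 5, 2, 6, 3], r−c [-3, 1, -2, 2, -1, 3], r+c [5, 3, 8, 6, 11, 9] are all distinct, so no two queens attack.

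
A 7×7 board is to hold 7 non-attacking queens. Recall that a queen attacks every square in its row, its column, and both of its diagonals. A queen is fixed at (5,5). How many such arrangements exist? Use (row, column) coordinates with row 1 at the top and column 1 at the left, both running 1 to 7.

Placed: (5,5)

Branch on row 1: col 2 → 1; col 3 → 2; col 4 → 1; col 6 → 1; col 7 → 1.
Sum: 1 + 2 + 1 + 1 + 1 = 6.

6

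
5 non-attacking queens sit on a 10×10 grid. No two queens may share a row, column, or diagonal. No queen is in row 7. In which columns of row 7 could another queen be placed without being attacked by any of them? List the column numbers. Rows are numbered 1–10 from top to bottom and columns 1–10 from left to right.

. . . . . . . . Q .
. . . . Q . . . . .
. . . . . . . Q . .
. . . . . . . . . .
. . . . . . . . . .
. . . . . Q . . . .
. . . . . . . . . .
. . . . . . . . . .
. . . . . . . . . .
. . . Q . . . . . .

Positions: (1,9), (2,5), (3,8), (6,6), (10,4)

(1,9) attacks row 7 at column 9 and diagonals 3.
(2,5) attacks row 7 at column 5 and diagonals 10.
(3,8) attacks row 7 at column 8 and diagonals 4.
(6,6) attacks row 7 at column 6 and diagonals 5, 7.
(10,4) attacks row 7 at column 4 and diagonals 1, 7.
Attacked columns: {1, 3, 4, 5, 6, 7, 8, 9, 10}. Safe: {2}.

columns 2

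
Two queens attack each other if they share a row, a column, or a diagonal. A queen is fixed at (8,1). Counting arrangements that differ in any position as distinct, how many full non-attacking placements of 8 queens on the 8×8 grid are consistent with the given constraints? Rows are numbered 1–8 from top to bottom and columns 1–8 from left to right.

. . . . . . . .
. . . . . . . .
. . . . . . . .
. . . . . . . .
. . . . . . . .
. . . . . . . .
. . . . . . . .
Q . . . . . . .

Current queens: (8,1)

4

Branch on row 1: col 2 → 0; col 3 → 2; col 4 → 1; col 5 → 1; col 6 → 0; col 7 → 0.
Sum: 0 + 2 + 1 + 1 + 0 + 0 = 4.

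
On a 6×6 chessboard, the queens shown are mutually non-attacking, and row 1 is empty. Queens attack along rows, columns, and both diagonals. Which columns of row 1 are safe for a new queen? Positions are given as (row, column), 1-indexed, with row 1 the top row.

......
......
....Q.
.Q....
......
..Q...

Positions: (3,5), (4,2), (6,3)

(3,5) attacks row 1 at column 5 and diagonals 3.
(4,2) attacks row 1 at column 2 and diagonals 5.
(6,3) attacks row 1 at column 3.
Attacked columns: {2, 3, 5}. Safe: {1, 4, 6}.

columns 1, 4, 6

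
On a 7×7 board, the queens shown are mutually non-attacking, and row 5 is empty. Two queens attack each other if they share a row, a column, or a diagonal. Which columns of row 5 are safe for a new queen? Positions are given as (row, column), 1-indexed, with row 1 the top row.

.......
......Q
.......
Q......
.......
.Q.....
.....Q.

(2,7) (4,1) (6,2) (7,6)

(2,7) attacks row 5 at column 7 and diagonals 4.
(4,1) attacks row 5 at column 1 and diagonals 2.
(6,2) attacks row 5 at column 2 and diagonals 1, 3.
(7,6) attacks row 5 at column 6 and diagonals 4.
Attacked columns: {1, 2, 3, 4, 6, 7}. Safe: {5}.

columns 5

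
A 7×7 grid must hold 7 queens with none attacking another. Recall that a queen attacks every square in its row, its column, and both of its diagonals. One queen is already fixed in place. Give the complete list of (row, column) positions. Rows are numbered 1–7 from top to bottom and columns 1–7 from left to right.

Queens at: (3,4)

Row 1: attacked by (3,4)→{2,4,6}. Safe: 1, 3, 5, 7. Place at column 3.
Row 2: attacked by (1,3)→{2,3,4}; (3,4)→{3,4,5}. Safe: 1, 6, 7. Place at column 7.
Row 4: attacked by (1,3)→{3,6}; (2,7)→{5,7}; (3,4)→{3,4,5}. Safe: 1, 2. Place at column 1.
Row 5: attacked by (1,3)→{3,7}; (2,7)→{4,7}; (3,4)→{2,4,6}; (4,1)→{1,2}. Safe: 5. Place at column 5.
Row 6: attacked by (1,3)→{3}; (2,7)→{3,7}; (3,4)→{1,4,7}; (4,1)→{1,3}; (5,5)→{4,5,6}. Safe: 2. Place at column 2.
Row 7: attacked by (1,3)→{3}; (2,7)→{2,7}; (3,4)→{4}; (4,1)→{1,4}; (5,5)→{3,5,7}; (6,2)→{1,2,3}. Safe: 6. Place at column 6.
Columns [3, 7, 4, 1, 5, 2, 6], r−c [-2, -5, -1, 3, 0, 4, 1], r+c [4, 9, 7, 5, 10, 8, 13] are all distinct, so no two queens attack.

(1,3) (2,7) (3,4) (4,1) (5,5) (6,2) (7,6)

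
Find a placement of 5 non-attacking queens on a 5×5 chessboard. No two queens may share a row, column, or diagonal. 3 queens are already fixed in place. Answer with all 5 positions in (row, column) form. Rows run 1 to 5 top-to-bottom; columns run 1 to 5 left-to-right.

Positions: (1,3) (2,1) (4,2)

(1,3) (2,1) (3,4) (4,2) (5,5)

Row 3: attacked by (1,3)→{1,3,5}; (2,1)→{1,2}; (4,2)→{1,2,3}. Safe: 4. Place at column 4.
Row 5: attacked by (1,3)→{3}; (2,1)→{1,4}; (3,4)→{2,4}; (4,2)→{1,2,3}. Safe: 5. Place at column 5.
Columns [3, 1, 4, 2, 5], r−c [-2, 1, -1, 2, 0], r+c [4, 3, 7, 6, 10] are all distinct, so no two queens attack.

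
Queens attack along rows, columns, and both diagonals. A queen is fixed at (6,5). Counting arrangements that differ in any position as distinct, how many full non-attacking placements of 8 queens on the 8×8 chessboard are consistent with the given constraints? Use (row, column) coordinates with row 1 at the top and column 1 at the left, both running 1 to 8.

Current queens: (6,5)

12

Branch on row 1: col 1 → 0; col 2 → 2; col 3 → 2; col 4 → 1; col 6 → 3; col 7 → 2; col 8 → 2.
Sum: 0 + 2 + 2 + 1 + 3 + 2 + 2 = 12.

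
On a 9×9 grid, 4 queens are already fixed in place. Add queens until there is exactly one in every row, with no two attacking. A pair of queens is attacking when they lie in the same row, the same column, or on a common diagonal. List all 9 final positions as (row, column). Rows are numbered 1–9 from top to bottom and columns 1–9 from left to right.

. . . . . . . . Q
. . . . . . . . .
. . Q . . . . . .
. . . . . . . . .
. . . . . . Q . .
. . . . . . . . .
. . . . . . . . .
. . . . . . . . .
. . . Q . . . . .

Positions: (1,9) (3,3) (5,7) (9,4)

(1,9) (2,5) (3,3) (4,1) (5,7) (6,2) (7,8) (8,6) (9,4)

Row 2: attacked by (1,9)→{8,9}; (3,3)→{2,3,4}; (5,7)→{4,7}; (9,4)→{4}. Safe: 1, 5, 6. Place at column 5.
Row 4: attacked by (1,9)→{6,9}; (2,5)→{3,5,7}; (3,3)→{2,3,4}; (5,7)→{6,7,8}; (9,4)→{4,9}. Safe: 1. Place at column 1.
Row 6: attacked by (1,9)→{4,9}; (2,5)→{1,5,9}; (3,3)→{3,6}; (4,1)→{1,3}; (5,7)→{6,7,8}; (9,4)→{1,4,7}. Safe: 2. Place at column 2.
Row 7: attacked by (1,9)→{3,9}; (2,5)→{5}; (3,3)→{3,7}; (4,1)→{1,4}; (5,7)→{5,7,9}; (6,2)→{1,2,3}; (9,4)→{2,4,6}. Safe: 8. Place at column 8.
Row 8: attacked by (1,9)→{2,9}; (2,5)→{5}; (3,3)→{3,8}; (4,1)→{1,5}; (5,7)→{4,7}; (6,2)→{2,4}; (7,8)→{7,8,9}; (9,4)→{3,4,5}. Safe: 6. Place at column 6.
Columns [9, 5, 3, 1, 7, 2, 8, 6, 4], r−c [-8, -3, 0, 3, -2, 4, -1, 2, 5], r+c [10, 7, 6, 5, 12, 8, 15, 14, 13] are all distinct, so no two queens attack.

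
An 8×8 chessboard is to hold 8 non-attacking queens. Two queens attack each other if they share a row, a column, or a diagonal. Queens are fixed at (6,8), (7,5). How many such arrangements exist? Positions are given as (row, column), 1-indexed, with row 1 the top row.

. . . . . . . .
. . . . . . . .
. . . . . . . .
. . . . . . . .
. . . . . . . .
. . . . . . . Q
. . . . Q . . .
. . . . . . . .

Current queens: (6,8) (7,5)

Branch on row 1: col 1 → 0; col 2 → 0; col 4 → 1; col 6 → 1; col 7 → 0.
Sum: 0 + 0 + 1 + 1 + 0 = 2.

2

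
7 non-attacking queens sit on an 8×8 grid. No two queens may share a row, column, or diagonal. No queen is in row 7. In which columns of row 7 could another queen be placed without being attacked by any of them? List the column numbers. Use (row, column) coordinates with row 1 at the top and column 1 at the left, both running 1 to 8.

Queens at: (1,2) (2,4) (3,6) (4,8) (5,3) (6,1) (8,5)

(1,2) attacks row 7 at column 2 and diagonals 8.
(2,4) attacks row 7 at column 4.
(3,6) attacks row 7 at column 6 and diagonals 2.
(4,8) attacks row 7 at column 8 and diagonals 5.
(5,3) attacks row 7 at column 3 and diagonals 1, 5.
(6,1) attacks row 7 at column 1 and diagonals 2.
(8,5) attacks row 7 at column 5 and diagonals 4, 6.
Attacked columns: {1, 2, 3, 4, 5, 6, 8}. Safe: {7}.

columns 7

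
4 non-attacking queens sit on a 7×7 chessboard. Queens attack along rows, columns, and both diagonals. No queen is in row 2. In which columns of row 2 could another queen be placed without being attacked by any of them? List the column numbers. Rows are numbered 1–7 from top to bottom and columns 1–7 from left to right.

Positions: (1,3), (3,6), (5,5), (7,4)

(1,3) attacks row 2 at column 3 and diagonals 2, 4.
(3,6) attacks row 2 at column 6 and diagonals 5, 7.
(5,5) attacks row 2 at column 5 and diagonals 2.
(7,4) attacks row 2 at column 4.
Attacked columns: {2, 3, 4, 5, 6, 7}. Safe: {1}.

columns 1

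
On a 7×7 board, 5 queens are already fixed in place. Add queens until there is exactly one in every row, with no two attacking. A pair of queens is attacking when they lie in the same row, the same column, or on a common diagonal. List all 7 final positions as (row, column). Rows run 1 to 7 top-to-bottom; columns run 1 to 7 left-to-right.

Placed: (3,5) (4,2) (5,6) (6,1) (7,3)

Row 1: attacked by (3,5)→{3,5,7}; (4,2)→{2,5}; (5,6)→{2,6}; (6,1)→{1,6}; (7,3)→{3}. Safe: 4. Place at column 4.
Row 2: attacked by (1,4)→{3,4,5}; (3,5)→{4,5,6}; (4,2)→{2,4}; (5,6)→{3,6}; (6,1)→{1,5}; (7,3)→{3}. Safe: 7. Place at column 7.
Columns [4, 7, 5, 2, 6, 1, 3], r−c [-3, -5, -2, 2, -1, 5, 4], r+c [5, 9, 8, 6, 11, 7, 10] are all distinct, so no two queens attack.

(1,4) (2,7) (3,5) (4,2) (5,6) (6,1) (7,3)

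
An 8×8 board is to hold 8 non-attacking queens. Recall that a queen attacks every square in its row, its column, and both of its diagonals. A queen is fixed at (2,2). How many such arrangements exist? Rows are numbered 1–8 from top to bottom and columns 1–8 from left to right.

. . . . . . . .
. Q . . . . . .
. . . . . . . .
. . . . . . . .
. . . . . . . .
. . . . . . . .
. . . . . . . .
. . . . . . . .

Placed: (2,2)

Branch on row 1: col 4 → 6; col 5 → 4; col 6 → 2; col 7 → 2; col 8 → 2.
Sum: 6 + 4 + 2 + 2 + 2 = 16.

16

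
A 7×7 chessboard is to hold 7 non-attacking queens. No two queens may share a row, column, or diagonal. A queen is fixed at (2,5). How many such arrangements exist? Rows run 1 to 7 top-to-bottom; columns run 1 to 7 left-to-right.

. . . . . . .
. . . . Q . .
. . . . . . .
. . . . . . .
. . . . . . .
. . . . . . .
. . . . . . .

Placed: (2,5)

6

Branch on row 1: col 1 → 1; col 2 → 3; col 3 → 1; col 7 → 1.
Sum: 1 + 3 + 1 + 1 = 6.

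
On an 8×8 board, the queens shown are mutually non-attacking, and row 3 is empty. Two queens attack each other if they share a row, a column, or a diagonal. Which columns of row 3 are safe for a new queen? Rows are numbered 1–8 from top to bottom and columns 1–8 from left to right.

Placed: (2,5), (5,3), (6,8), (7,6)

(2,5) attacks row 3 at column 5 and diagonals 4, 6.
(5,3) attacks row 3 at column 3 and diagonals 1, 5.
(6,8) attacks row 3 at column 8 and diagonals 5.
(7,6) attacks row 3 at column 6 and diagonals 2.
Attacked columns: {1, 2, 3, 4, 5, 6, 8}. Safe: {7}.

columns 7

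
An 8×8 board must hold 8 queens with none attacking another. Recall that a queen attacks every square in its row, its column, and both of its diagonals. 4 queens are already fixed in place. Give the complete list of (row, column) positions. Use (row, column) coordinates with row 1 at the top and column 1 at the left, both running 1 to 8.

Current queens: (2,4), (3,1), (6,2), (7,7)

(1,8) (2,4) (3,1) (4,3) (5,6) (6,2) (7,7) (8,5)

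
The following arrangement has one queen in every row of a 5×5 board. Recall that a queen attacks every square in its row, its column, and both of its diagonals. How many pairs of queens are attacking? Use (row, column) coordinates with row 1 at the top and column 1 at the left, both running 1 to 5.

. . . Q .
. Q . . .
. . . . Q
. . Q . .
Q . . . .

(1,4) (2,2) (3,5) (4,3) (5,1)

All columns are distinct and no two queens satisfy |Δrow| = |Δcol|, so no pair attacks.

0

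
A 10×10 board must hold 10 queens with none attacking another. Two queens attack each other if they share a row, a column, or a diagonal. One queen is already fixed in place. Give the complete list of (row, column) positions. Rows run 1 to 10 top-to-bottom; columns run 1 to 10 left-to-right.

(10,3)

Row 1: attacked by (10,3)→{3}. Safe: 1, 2, 4, 5, 6, 7, 8, 9, 10. Place at column 7.
Row 2: attacked by (1,7)→{6,7,8}; (10,3)→{3}. Safe: 1, 2, 4, 5, 9, 10. Place at column 9.
Row 3: attacked by (1,7)→{5,7,9}; (2,9)→{8,9,10}; (10,3)→{3,10}. Safe: 1, 2, 4, 6. Place at column 4.
Row 4: attacked by (1,7)→{4,7,10}; (2,9)→{7,9}; (3,4)→{3,4,5}; (10,3)→{3,9}. Safe: 1, 2, 6, 8. Place at column 1.
Row 5: attacked by (1,7)→{3,7}; (2,9)→{6,9}; (3,4)→{2,4,6}; (4,1)→{1,2}; (10,3)→{3,8}. Safe: 5, 10. Place at column 5.
Row 6: attacked by (1,7)→{2,7}; (2,9)→{5,9}; (3,4)→{1,4,7}; (4,1)→{1,3}; (5,5)→{4,5,6}; (10,3)→{3,7}. Safe: 8, 10. Place at column 10.
Row 7: attacked by (1,7)→{1,7}; (2,9)→{4,9}; (3,4)→{4,8}; (4,1)→{1,4}; (5,5)→{3,5,7}; (6,10)→{9,10}; (10,3)→{3,6}. Safe: 2. Place at column 2.
Row 8: attacked by (1,7)→{7}; (2,9)→{3,9}; (3,4)→{4,9}; (4,1)→{1,5}; (5,5)→{2,5,8}; (6,10)→{8,10}; (7,2)→{1,2,3}; (10,3)→{1,3,5}. Safe: 6. Place at column 6.
Row 9: attacked by (1,7)→{7}; (2,9)→{2,9}; (3,4)→{4,10}; (4,1)→{1,6}; (5,5)→{1,5,9}; (6,10)→{7,10}; (7,2)→{2,4}; (8,6)→{5,6,7}; (10,3)→{2,3,4}. Safe: 8. Place at column 8.
Columns [7, 9, 4, 1, 5, 10, 2, 6, 8, 3], r−c [-6, -7, -1, 3, 0, -4, 5, 2, 1, 7], r+c [8, 11, 7, 5, 10, 16, 9, 14, 17, 13] are all distinct, so no two queens attack.

(1,7) (2,9) (3,4) (4,1) (5,5) (6,10) (7,2) (8,6) (9,8) (10,3)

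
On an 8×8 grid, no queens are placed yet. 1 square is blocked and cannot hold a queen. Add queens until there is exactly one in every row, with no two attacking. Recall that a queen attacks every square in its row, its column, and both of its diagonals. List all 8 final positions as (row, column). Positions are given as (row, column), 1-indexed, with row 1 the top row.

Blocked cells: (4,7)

(1,6) (2,4) (3,7) (4,1) (5,8) (6,2) (7,5) (8,3)

Row 1: Safe: 1, 2, 3, 4, 5, 6, 7, 8. Place at column 6.
Row 2: attacked by (1,6)→{5,6,7}. Safe: 1, 2, 3, 4, 8. Place at column 4.
Row 3: attacked by (1,6)→{4,6,8}; (2,4)→{3,4,5}. Safe: 1, 2, 7. Place at column 7.
Row 4: attacked by (1,6)→{3,6}; (2,4)→{2,4,6}; (3,7)→{6,7,8}. Blocked: 7. Safe: 1, 5. Place at column 1.
Row 5: attacked by (1,6)→{2,6}; (2,4)→{1,4,7}; (3,7)→{5,7}; (4,1)→{1,2}. Safe: 3, 8. Place at column 8.
Row 6: attacked by (1,6)→{1,6}; (2,4)→{4,8}; (3,7)→{4,7}; (4,1)→{1,3}; (5,8)→{7,8}. Safe: 2, 5. Place at column 2.
Row 7: attacked by (1,6)→{6}; (2,4)→{4}; (3,7)→{3,7}; (4,1)→{1,4}; (5,8)→{6,8}; (6,2)→{1,2,3}. Safe: 5. Place at column 5.
Row 8: attacked by (1,6)→{6}; (2,4)→{4}; (3,7)→{2,7}; (4,1)→{1,5}; (5,8)→{5,8}; (6,2)→{2,4}; (7,5)→{4,5,6}. Safe: 3. Place at column 3.
Columns [6, 4, 7, 1, 8, 2, 5, 3], r−c [-5, -2, -4, 3, -3, 4, 2, 5], r+c [7, 6, 10, 5, 13, 8, 12, 11] are all distinct, so no two queens attack.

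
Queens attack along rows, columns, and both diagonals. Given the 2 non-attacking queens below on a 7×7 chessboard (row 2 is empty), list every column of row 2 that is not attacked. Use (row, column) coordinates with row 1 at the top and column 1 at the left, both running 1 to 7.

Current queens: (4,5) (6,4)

(4,5) attacks row 2 at column 5 and diagonals 3, 7.
(6,4) attacks row 2 at column 4.
Attacked columns: {3, 4, 5, 7}. Safe: {1, 2, 6}.

columns 1, 2, 6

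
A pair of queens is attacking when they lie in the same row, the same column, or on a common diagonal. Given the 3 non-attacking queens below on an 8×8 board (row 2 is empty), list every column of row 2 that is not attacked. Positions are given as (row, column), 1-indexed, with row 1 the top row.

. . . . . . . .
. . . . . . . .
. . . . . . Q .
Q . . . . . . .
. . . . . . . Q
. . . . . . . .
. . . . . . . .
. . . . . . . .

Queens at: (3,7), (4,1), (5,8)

(3,7) attacks row 2 at column 7 and diagonals 6, 8.
(4,1) attacks row 2 at column 1 and diagonals 3.
(5,8) attacks row 2 at column 8 and diagonals 5.
Attacked columns: {1, 3, 5, 6, 7, 8}. Safe: {2, 4}.

columns 2, 4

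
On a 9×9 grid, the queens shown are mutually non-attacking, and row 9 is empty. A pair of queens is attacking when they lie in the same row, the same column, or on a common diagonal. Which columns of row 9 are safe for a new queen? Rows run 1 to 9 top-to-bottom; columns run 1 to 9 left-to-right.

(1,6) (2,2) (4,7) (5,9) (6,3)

(1,6) attacks row 9 at column 6.
(2,2) attacks row 9 at column 2 and diagonals 9.
(4,7) attacks row 9 at column 7 and diagonals 2.
(5,9) attacks row 9 at column 9 and diagonals 5.
(6,3) attacks row 9 at column 3 and diagonals 6.
Attacked columns: {2, 3, 5, 6, 7, 9}. Safe: {1, 4, 8}.

columns 1, 4, 8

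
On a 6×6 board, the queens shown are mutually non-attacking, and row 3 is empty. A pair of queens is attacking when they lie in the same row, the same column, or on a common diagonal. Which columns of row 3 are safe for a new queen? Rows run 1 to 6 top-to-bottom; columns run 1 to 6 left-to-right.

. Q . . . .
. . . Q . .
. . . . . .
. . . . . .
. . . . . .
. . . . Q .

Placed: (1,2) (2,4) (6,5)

(1,2) attacks row 3 at column 2 and diagonals 4.
(2,4) attacks row 3 at column 4 and diagonals 3, 5.
(6,5) attacks row 3 at column 5 and diagonals 2.
Attacked columns: {2, 3, 4, 5}. Safe: {1, 6}.

columns 1, 6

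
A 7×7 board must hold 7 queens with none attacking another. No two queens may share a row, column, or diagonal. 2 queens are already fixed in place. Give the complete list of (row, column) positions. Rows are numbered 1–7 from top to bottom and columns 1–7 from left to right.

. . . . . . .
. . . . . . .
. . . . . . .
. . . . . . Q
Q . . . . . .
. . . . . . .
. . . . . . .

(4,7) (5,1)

(1,6) (2,3) (3,5) (4,7) (5,1) (6,4) (7,2)

Row 1: attacked by (4,7)→{4,7}; (5,1)→{1,5}. Safe: 2, 3, 6. Place at column 6.
Row 2: attacked by (1,6)→{5,6,7}; (4,7)→{5,7}; (5,1)→{1,4}. Safe: 2, 3. Place at column 3.
Row 3: attacked by (1,6)→{4,6}; (2,3)→{2,3,4}; (4,7)→{6,7}; (5,1)→{1,3}. Safe: 5. Place at column 5.
Row 6: attacked by (1,6)→{1,6}; (2,3)→{3,7}; (3,5)→{2,5}; (4,7)→{5,7}; (5,1)→{1,2}. Safe: 4. Place at column 4.
Row 7: attacked by (1,6)→{6}; (2,3)→{3}; (3,5)→{1,5}; (4,7)→{4,7}; (5,1)→{1,3}; (6,4)→{3,4,5}. Safe: 2. Place at column 2.
Columns [6, 3, 5, 7, 1, 4, 2], r−c [-5, -1, -2, -3, 4, 2, 5], r+c [7, 5, 8, 11, 6, 10, 9] are all distinct, so no two queens attack.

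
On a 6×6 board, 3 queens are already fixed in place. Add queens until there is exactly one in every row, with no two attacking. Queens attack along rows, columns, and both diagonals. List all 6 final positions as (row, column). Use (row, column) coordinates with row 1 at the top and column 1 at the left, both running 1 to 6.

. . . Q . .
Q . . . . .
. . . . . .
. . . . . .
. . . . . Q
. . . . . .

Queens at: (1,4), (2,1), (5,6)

Row 3: attacked by (1,4)→{2,4,6}; (2,1)→{1,2}; (5,6)→{4,6}. Safe: 3, 5. Place at column 5.
Row 4: attacked by (1,4)→{1,4}; (2,1)→{1,3}; (3,5)→{4,5,6}; (5,6)→{5,6}. Safe: 2. Place at column 2.
Row 6: attacked by (1,4)→{4}; (2,1)→{1,5}; (3,5)→{2,5}; (4,2)→{2,4}; (5,6)→{5,6}. Safe: 3. Place at column 3.
Columns [4, 1, 5, 2, 6, 3], r−c [-3, 1, -2, 2, -1, 3], r+c [5, 3, 8, 6, 11, 9] are all distinct, so no two queens attack.

(1,4) (2,1) (3,5) (4,2) (5,6) (6,3)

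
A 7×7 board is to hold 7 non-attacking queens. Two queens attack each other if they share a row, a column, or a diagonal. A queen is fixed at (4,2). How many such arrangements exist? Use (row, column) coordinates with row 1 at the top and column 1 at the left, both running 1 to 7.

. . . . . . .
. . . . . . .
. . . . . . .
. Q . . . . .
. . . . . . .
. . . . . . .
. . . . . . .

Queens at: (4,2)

Branch on row 1: col 1 → 1; col 3 → 2; col 4 → 2; col 6 → 0; col 7 → 1.
Sum: 1 + 2 + 2 + 0 + 1 = 6.

6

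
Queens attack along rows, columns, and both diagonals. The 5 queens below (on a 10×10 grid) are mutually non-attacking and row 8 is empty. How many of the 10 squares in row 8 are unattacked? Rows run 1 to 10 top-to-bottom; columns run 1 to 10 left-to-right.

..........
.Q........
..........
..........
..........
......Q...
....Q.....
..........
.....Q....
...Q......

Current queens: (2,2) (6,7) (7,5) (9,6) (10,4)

(2,2) attacks row 8 at column 2 and diagonals 8.
(6,7) attacks row 8 at column 7 and diagonals 5, 9.
(7,5) attacks row 8 at column 5 and diagonals 4, 6.
(9,6) attacks row 8 at column 6 and diagonals 5, 7.
(10,4) attacks row 8 at column 4 and diagonals 2, 6.
Attacked columns: {2, 4, 5, 6, 7, 8, 9}. Safe: {1, 3, 10}.

3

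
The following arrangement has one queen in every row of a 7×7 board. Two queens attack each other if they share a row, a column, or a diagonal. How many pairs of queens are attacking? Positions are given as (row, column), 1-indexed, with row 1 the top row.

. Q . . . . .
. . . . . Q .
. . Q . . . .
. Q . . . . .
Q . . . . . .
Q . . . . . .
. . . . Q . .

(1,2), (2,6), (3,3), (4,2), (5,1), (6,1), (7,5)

6

Same column: (1,2)–(4,2) (column 2); (5,1)–(6,1) (column 1).
Same diagonal: (3,3)–(4,2) (|3−4| = |3−2| = 1); (3,3)–(5,1) (|3−5| = |3−1| = 2); (4,2)–(5,1) (|4−5| = |2−1| = 1); (4,2)–(7,5) (|4−7| = |2−5| = 3).
Total attacking pairs: 6.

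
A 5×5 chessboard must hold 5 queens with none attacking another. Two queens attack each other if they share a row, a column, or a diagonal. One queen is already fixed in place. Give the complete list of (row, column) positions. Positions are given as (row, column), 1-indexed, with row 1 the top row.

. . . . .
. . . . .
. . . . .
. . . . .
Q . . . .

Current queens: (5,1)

Row 1: attacked by (5,1)→{1,5}. Safe: 2, 3, 4. Place at column 3.
Row 2: attacked by (1,3)→{2,3,4}; (5,1)→{1,4}. Safe: 5. Place at column 5.
Row 3: attacked by (1,3)→{1,3,5}; (2,5)→{4,5}; (5,1)→{1,3}. Safe: 2. Place at column 2.
Row 4: attacked by (1,3)→{3}; (2,5)→{3,5}; (3,2)→{1,2,3}; (5,1)→{1,2}. Safe: 4. Place at column 4.
Columns [3, 5, 2, 4, 1], r−c [-2, -3, 1, 0, 4], r+c [4, 7, 5, 8, 6] are all distinct, so no two queens attack.

(1,3) (2,5) (3,2) (4,4) (5,1)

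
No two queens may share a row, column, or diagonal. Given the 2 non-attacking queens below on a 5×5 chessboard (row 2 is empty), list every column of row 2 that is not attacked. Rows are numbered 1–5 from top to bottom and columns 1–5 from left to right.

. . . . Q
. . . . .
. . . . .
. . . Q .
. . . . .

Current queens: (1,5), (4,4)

columns 1, 3

(1,5) attacks row 2 at column 5 and diagonals 4.
(4,4) attacks row 2 at column 4 and diagonals 2.
Attacked columns: {2, 4, 5}. Safe: {1, 3}.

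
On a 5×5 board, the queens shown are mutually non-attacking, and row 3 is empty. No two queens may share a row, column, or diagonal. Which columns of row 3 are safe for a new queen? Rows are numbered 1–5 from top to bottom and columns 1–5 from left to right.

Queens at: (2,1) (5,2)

columns 3, 5

(2,1) attacks row 3 at column 1 and diagonals 2.
(5,2) attacks row 3 at column 2 and diagonals 4.
Attacked columns: {1, 2, 4}. Safe: {3, 5}.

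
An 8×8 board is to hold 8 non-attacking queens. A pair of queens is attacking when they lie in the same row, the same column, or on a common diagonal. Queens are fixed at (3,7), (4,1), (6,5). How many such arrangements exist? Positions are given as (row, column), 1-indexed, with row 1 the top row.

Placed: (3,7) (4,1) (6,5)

Branch on row 1: col 2 → 0; col 3 → 0; col 6 → 2; col 8 → 0.
Sum: 0 + 0 + 2 + 0 = 2.

2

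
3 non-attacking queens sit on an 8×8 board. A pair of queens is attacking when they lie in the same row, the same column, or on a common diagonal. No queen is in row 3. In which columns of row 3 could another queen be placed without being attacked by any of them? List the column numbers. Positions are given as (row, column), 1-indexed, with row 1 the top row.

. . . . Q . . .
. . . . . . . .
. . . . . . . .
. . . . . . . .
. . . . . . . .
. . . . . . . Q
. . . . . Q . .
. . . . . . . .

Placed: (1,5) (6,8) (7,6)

(1,5) attacks row 3 at column 5 and diagonals 3, 7.
(6,8) attacks row 3 at column 8 and diagonals 5.
(7,6) attacks row 3 at column 6 and diagonals 2.
Attacked columns: {2, 3, 5, 6, 7, 8}. Safe: {1, 4}.

columns 1, 4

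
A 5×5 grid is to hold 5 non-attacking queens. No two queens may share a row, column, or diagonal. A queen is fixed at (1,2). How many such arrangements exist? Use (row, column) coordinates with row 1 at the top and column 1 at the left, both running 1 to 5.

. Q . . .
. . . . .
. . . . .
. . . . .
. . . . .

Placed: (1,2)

Branch on row 2: col 4 → 1; col 5 → 1.
Sum: 1 + 1 = 2.

2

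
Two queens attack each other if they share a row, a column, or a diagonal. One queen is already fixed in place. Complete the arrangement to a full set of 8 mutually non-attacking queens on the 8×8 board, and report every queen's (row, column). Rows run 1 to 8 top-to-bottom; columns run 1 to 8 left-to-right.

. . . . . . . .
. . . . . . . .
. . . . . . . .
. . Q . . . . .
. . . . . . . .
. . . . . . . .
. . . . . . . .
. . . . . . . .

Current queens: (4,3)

(1,1) (2,6) (3,8) (4,3) (5,7) (6,4) (7,2) (8,5)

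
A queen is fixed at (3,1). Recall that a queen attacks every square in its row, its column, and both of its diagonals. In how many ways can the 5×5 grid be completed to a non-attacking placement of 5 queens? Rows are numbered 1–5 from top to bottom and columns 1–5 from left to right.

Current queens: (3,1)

2

Branch on row 1: col 2 → 1; col 4 → 0; col 5 → 1.
Sum: 1 + 0 + 1 = 2.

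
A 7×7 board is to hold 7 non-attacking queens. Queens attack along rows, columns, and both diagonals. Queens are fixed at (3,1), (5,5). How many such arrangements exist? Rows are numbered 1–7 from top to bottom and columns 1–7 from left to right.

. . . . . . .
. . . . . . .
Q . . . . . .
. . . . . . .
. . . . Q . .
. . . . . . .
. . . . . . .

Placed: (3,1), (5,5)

2

Branch on row 1: col 2 → 1; col 4 → 1; col 6 → 0; col 7 → 0.
Sum: 1 + 1 + 0 + 0 = 2.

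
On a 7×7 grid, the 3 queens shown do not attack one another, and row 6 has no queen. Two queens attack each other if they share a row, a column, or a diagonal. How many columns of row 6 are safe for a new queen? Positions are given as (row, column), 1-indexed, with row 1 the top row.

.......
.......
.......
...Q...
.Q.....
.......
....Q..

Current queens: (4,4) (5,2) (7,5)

(4,4) attacks row 6 at column 4 and diagonals 2, 6.
(5,2) attacks row 6 at column 2 and diagonals 1, 3.
(7,5) attacks row 6 at column 5 and diagonals 4, 6.
Attacked columns: {1, 2, 3, 4, 5, 6}. Safe: {7}.

1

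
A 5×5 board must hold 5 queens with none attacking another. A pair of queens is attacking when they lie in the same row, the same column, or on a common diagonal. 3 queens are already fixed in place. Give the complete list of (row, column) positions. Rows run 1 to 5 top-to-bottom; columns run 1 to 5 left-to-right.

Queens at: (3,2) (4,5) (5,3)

(1,1) (2,4) (3,2) (4,5) (5,3)

Row 1: attacked by (3,2)→{2,4}; (4,5)→{2,5}; (5,3)→{3}. Safe: 1. Place at column 1.
Row 2: attacked by (1,1)→{1,2}; (3,2)→{1,2,3}; (4,5)→{3,5}; (5,3)→{3}. Safe: 4. Place at column 4.
Columns [1, 4, 2, 5, 3], r−c [0, -2, 1, -1, 2], r+c [2, 6, 5, 9, 8] are all distinct, so no two queens attack.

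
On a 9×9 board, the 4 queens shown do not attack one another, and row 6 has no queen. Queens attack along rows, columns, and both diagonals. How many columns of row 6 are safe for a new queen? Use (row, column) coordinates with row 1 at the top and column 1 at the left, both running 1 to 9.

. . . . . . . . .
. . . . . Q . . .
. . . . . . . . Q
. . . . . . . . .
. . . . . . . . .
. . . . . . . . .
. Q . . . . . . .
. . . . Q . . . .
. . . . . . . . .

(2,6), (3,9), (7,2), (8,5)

2

(2,6) attacks row 6 at column 6 and diagonals 2.
(3,9) attacks row 6 at column 9 and diagonals 6.
(7,2) attacks row 6 at column 2 and diagonals 1, 3.
(8,5) attacks row 6 at column 5 and diagonals 3, 7.
Attacked columns: {1, 2, 3, 5, 6, 7, 9}. Safe: {4, 8}.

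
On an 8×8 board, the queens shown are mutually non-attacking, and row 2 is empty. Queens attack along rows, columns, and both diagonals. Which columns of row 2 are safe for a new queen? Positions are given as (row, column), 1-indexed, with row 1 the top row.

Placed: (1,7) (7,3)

columns 1, 2, 4, 5

(1,7) attacks row 2 at column 7 and diagonals 6, 8.
(7,3) attacks row 2 at column 3 and diagonals 8.
Attacked columns: {3, 6, 7, 8}. Safe: {1, 2, 4, 5}.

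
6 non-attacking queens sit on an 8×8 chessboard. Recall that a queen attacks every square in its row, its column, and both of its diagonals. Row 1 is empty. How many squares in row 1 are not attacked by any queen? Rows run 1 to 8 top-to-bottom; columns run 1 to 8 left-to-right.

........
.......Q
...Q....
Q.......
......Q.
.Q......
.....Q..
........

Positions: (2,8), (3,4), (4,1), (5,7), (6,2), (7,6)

1

(2,8) attacks row 1 at column 8 and diagonals 7.
(3,4) attacks row 1 at column 4 and diagonals 2, 6.
(4,1) attacks row 1 at column 1 and diagonals 4.
(5,7) attacks row 1 at column 7 and diagonals 3.
(6,2) attacks row 1 at column 2 and diagonals 7.
(7,6) attacks row 1 at column 6.
Attacked columns: {1, 2, 3, 4, 6, 7, 8}. Safe: {5}.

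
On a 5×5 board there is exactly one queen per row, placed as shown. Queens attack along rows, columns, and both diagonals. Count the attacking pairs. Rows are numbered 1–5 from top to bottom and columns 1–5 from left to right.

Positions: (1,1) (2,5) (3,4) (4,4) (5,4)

Same column: (3,4)–(4,4) (column 4); (3,4)–(5,4) (column 4); (4,4)–(5,4) (column 4).
Same diagonal: (1,1)–(4,4) (|1−4| = |1−4| = 3); (2,5)–(3,4) (|2−3| = |5−4| = 1).
Total attacking pairs: 5.

5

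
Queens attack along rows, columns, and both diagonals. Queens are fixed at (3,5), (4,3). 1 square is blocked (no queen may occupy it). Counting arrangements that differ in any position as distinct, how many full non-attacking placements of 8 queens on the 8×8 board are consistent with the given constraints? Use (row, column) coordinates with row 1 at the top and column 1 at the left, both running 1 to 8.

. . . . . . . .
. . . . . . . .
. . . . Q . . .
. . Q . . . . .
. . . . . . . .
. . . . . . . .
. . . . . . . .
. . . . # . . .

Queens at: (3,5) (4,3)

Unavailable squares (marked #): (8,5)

Branch on row 1: col 1 → 0; col 2 → 0; col 4 → 2; col 8 → 1.
Sum: 0 + 0 + 2 + 1 = 3.

3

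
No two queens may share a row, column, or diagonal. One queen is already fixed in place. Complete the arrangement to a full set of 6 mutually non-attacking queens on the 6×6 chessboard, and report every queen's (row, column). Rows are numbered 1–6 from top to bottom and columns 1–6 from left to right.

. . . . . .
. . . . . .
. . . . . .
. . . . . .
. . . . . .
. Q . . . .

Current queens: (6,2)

(1,5) (2,3) (3,1) (4,6) (5,4) (6,2)

Row 1: attacked by (6,2)→{2}. Safe: 1, 3, 4, 5, 6. Place at column 5.
Row 2: attacked by (1,5)→{4,5,6}; (6,2)→{2,6}. Safe: 1, 3. Place at column 3.
Row 3: attacked by (1,5)→{3,5}; (2,3)→{2,3,4}; (6,2)→{2,5}. Safe: 1, 6. Place at column 1.
Row 4: attacked by (1,5)→{2,5}; (2,3)→{1,3,5}; (3,1)→{1,2}; (6,2)→{2,4}. Safe: 6. Place at column 6.
Row 5: attacked by (1,5)→{1,5}; (2,3)→{3,6}; (3,1)→{1,3}; (4,6)→{5,6}; (6,2)→{1,2,3}. Safe: 4. Place at column 4.
Columns [5, 3, 1, 6, 4, 2], r−c [-4, -1, 2, -2, 1, 4], r+c [6, 5, 4, 10, 9, 8] are all distinct, so no two queens attack.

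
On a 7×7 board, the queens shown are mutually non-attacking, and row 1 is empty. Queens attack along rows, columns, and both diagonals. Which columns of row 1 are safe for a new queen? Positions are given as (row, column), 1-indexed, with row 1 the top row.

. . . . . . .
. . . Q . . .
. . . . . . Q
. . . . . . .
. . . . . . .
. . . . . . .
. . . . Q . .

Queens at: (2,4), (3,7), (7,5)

(2,4) attacks row 1 at column 4 and diagonals 3, 5.
(3,7) attacks row 1 at column 7 and diagonals 5.
(7,5) attacks row 1 at column 5.
Attacked columns: {3, 4, 5, 7}. Safe: {1, 2, 6}.

columns 1, 2, 6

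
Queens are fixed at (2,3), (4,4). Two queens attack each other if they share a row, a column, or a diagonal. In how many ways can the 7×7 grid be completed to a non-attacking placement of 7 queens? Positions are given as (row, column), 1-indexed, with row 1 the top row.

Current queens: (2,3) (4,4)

Branch on row 1: col 5 → 0; col 6 → 2.
Sum: 0 + 2 = 2.

2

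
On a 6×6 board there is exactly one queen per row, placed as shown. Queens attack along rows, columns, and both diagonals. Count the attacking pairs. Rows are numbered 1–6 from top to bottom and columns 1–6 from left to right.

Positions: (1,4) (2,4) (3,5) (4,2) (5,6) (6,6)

4

Same column: (1,4)–(2,4) (column 4); (5,6)–(6,6) (column 6).
Same diagonal: (2,4)–(3,5) (|2−3| = |4−5| = 1); (2,4)–(4,2) (|2−4| = |4−2| = 2).
Total attacking pairs: 4.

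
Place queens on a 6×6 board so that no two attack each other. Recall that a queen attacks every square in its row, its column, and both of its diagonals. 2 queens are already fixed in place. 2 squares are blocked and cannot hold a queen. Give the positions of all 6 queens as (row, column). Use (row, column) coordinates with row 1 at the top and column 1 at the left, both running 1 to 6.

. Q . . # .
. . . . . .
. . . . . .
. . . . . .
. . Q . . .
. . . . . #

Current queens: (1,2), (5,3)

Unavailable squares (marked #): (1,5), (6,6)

Row 2: attacked by (1,2)→{1,2,3}; (5,3)→{3,6}. Safe: 4, 5. Place at column 4.
Row 3: attacked by (1,2)→{2,4}; (2,4)→{3,4,5}; (5,3)→{1,3,5}. Safe: 6. Place at column 6.
Row 4: attacked by (1,2)→{2,5}; (2,4)→{2,4,6}; (3,6)→{5,6}; (5,3)→{2,3,4}. Safe: 1. Place at column 1.
Row 6: attacked by (1,2)→{2}; (2,4)→{4}; (3,6)→{3,6}; (4,1)→{1,3}; (5,3)→{2,3,4}. Blocked: 6. Safe: 5. Place at column 5.
Columns [2, 4, 6, 1, 3, 5], r−c [-1, -2, -3, 3, 2, 1], r+c [3, 6, 9, 5, 8, 11] are all distinct, so no two queens attack.

(1,2) (2,4) (3,6) (4,1) (5,3) (6,5)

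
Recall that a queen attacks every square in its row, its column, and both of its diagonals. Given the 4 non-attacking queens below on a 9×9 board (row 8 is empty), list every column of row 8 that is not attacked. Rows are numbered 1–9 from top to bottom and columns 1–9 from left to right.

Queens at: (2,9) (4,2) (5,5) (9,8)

columns 1, 4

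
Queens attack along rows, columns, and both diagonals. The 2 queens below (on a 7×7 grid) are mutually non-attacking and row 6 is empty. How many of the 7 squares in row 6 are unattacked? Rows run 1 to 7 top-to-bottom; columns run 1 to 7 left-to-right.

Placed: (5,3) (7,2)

(5,3) attacks row 6 at column 3 and diagonals 2, 4.
(7,2) attacks row 6 at column 2 and diagonals 1, 3.
Attacked columns: {1, 2, 3, 4}. Safe: {5, 6, 7}.

3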